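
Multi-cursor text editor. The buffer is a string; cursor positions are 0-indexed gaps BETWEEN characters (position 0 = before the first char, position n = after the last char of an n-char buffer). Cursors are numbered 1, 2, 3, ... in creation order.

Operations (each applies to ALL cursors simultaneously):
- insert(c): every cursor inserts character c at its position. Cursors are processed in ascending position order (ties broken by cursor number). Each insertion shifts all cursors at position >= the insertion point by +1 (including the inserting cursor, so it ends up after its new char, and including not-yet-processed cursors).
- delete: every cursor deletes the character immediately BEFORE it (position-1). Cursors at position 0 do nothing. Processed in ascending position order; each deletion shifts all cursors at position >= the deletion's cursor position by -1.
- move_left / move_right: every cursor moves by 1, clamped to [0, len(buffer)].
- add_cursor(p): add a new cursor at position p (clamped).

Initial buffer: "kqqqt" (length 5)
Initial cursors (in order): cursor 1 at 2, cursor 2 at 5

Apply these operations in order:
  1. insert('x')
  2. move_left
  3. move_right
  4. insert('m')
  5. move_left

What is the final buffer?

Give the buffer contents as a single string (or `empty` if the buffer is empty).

After op 1 (insert('x')): buffer="kqxqqtx" (len 7), cursors c1@3 c2@7, authorship ..1...2
After op 2 (move_left): buffer="kqxqqtx" (len 7), cursors c1@2 c2@6, authorship ..1...2
After op 3 (move_right): buffer="kqxqqtx" (len 7), cursors c1@3 c2@7, authorship ..1...2
After op 4 (insert('m')): buffer="kqxmqqtxm" (len 9), cursors c1@4 c2@9, authorship ..11...22
After op 5 (move_left): buffer="kqxmqqtxm" (len 9), cursors c1@3 c2@8, authorship ..11...22

Answer: kqxmqqtxm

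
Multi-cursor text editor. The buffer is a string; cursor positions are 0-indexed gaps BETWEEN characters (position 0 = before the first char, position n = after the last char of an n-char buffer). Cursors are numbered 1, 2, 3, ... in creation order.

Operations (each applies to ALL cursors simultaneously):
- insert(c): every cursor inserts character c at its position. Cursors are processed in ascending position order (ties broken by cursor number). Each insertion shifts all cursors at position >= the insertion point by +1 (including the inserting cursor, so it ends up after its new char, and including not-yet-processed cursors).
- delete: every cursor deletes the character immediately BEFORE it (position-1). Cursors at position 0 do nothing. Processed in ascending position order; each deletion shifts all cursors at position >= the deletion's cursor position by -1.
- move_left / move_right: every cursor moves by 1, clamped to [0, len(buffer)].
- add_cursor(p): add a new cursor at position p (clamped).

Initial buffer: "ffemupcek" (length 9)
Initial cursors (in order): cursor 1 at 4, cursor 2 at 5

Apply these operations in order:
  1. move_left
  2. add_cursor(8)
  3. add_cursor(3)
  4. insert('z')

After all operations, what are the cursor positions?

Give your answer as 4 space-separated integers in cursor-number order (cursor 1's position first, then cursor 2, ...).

After op 1 (move_left): buffer="ffemupcek" (len 9), cursors c1@3 c2@4, authorship .........
After op 2 (add_cursor(8)): buffer="ffemupcek" (len 9), cursors c1@3 c2@4 c3@8, authorship .........
After op 3 (add_cursor(3)): buffer="ffemupcek" (len 9), cursors c1@3 c4@3 c2@4 c3@8, authorship .........
After op 4 (insert('z')): buffer="ffezzmzupcezk" (len 13), cursors c1@5 c4@5 c2@7 c3@12, authorship ...14.2....3.

Answer: 5 7 12 5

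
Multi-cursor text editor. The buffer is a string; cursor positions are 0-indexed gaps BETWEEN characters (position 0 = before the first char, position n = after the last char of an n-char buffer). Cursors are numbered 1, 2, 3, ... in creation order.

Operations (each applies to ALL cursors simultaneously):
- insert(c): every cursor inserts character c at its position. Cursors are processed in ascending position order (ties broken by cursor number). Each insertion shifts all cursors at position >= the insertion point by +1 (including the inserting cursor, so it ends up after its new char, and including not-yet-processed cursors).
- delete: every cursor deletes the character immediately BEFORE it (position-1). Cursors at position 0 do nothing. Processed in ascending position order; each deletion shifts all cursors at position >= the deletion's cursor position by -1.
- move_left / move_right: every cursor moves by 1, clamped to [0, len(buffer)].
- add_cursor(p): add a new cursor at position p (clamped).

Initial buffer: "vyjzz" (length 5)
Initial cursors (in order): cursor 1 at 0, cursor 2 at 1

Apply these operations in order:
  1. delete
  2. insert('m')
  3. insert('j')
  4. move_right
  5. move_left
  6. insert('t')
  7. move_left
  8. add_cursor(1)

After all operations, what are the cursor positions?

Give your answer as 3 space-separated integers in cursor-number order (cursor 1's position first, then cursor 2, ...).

Answer: 5 5 1

Derivation:
After op 1 (delete): buffer="yjzz" (len 4), cursors c1@0 c2@0, authorship ....
After op 2 (insert('m')): buffer="mmyjzz" (len 6), cursors c1@2 c2@2, authorship 12....
After op 3 (insert('j')): buffer="mmjjyjzz" (len 8), cursors c1@4 c2@4, authorship 1212....
After op 4 (move_right): buffer="mmjjyjzz" (len 8), cursors c1@5 c2@5, authorship 1212....
After op 5 (move_left): buffer="mmjjyjzz" (len 8), cursors c1@4 c2@4, authorship 1212....
After op 6 (insert('t')): buffer="mmjjttyjzz" (len 10), cursors c1@6 c2@6, authorship 121212....
After op 7 (move_left): buffer="mmjjttyjzz" (len 10), cursors c1@5 c2@5, authorship 121212....
After op 8 (add_cursor(1)): buffer="mmjjttyjzz" (len 10), cursors c3@1 c1@5 c2@5, authorship 121212....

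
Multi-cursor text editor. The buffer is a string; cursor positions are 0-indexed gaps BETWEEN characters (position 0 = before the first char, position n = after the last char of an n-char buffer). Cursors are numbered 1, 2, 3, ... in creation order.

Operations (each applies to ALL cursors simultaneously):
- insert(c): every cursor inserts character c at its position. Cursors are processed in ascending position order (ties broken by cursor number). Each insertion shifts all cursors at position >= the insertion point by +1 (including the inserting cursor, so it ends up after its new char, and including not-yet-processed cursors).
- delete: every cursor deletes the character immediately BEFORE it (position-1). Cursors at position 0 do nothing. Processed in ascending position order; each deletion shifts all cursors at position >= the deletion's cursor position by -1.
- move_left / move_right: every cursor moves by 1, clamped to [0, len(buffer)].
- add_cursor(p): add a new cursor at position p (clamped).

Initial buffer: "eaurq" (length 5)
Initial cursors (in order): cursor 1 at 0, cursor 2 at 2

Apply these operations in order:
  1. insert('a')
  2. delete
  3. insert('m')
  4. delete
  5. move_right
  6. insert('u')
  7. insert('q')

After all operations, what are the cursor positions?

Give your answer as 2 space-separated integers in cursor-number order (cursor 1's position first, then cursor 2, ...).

Answer: 3 7

Derivation:
After op 1 (insert('a')): buffer="aeaaurq" (len 7), cursors c1@1 c2@4, authorship 1..2...
After op 2 (delete): buffer="eaurq" (len 5), cursors c1@0 c2@2, authorship .....
After op 3 (insert('m')): buffer="meamurq" (len 7), cursors c1@1 c2@4, authorship 1..2...
After op 4 (delete): buffer="eaurq" (len 5), cursors c1@0 c2@2, authorship .....
After op 5 (move_right): buffer="eaurq" (len 5), cursors c1@1 c2@3, authorship .....
After op 6 (insert('u')): buffer="euauurq" (len 7), cursors c1@2 c2@5, authorship .1..2..
After op 7 (insert('q')): buffer="euqauuqrq" (len 9), cursors c1@3 c2@7, authorship .11..22..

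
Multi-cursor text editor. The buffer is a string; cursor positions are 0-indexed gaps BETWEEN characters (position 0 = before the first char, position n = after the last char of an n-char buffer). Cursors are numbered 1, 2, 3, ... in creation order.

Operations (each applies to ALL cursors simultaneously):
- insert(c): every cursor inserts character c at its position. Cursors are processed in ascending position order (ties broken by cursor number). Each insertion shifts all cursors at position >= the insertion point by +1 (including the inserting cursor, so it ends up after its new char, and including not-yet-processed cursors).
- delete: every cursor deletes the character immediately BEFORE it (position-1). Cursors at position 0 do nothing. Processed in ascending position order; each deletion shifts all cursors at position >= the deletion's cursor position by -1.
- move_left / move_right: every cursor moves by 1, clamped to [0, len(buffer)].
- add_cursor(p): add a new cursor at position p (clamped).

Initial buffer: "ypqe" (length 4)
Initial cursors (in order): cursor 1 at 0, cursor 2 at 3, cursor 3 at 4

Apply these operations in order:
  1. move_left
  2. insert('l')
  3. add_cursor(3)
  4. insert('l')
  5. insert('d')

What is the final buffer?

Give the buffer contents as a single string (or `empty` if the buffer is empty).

Answer: lldypldlldqllde

Derivation:
After op 1 (move_left): buffer="ypqe" (len 4), cursors c1@0 c2@2 c3@3, authorship ....
After op 2 (insert('l')): buffer="lyplqle" (len 7), cursors c1@1 c2@4 c3@6, authorship 1..2.3.
After op 3 (add_cursor(3)): buffer="lyplqle" (len 7), cursors c1@1 c4@3 c2@4 c3@6, authorship 1..2.3.
After op 4 (insert('l')): buffer="llyplllqlle" (len 11), cursors c1@2 c4@5 c2@7 c3@10, authorship 11..422.33.
After op 5 (insert('d')): buffer="lldypldlldqllde" (len 15), cursors c1@3 c4@7 c2@10 c3@14, authorship 111..44222.333.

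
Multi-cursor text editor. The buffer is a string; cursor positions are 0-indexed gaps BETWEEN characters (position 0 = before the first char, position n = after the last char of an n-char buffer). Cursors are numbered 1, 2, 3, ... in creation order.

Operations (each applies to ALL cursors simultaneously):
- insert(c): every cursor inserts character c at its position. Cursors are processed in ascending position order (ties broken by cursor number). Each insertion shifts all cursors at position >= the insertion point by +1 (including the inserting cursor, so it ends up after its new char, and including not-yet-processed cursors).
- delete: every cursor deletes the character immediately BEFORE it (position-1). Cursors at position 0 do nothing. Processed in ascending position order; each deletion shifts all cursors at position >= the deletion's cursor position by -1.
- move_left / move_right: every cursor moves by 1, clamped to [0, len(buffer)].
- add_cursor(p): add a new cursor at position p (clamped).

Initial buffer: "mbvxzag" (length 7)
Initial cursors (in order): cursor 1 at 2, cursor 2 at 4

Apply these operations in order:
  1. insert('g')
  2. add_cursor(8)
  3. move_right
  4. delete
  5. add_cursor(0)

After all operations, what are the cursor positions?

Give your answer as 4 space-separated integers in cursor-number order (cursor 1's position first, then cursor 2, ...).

After op 1 (insert('g')): buffer="mbgvxgzag" (len 9), cursors c1@3 c2@6, authorship ..1..2...
After op 2 (add_cursor(8)): buffer="mbgvxgzag" (len 9), cursors c1@3 c2@6 c3@8, authorship ..1..2...
After op 3 (move_right): buffer="mbgvxgzag" (len 9), cursors c1@4 c2@7 c3@9, authorship ..1..2...
After op 4 (delete): buffer="mbgxga" (len 6), cursors c1@3 c2@5 c3@6, authorship ..1.2.
After op 5 (add_cursor(0)): buffer="mbgxga" (len 6), cursors c4@0 c1@3 c2@5 c3@6, authorship ..1.2.

Answer: 3 5 6 0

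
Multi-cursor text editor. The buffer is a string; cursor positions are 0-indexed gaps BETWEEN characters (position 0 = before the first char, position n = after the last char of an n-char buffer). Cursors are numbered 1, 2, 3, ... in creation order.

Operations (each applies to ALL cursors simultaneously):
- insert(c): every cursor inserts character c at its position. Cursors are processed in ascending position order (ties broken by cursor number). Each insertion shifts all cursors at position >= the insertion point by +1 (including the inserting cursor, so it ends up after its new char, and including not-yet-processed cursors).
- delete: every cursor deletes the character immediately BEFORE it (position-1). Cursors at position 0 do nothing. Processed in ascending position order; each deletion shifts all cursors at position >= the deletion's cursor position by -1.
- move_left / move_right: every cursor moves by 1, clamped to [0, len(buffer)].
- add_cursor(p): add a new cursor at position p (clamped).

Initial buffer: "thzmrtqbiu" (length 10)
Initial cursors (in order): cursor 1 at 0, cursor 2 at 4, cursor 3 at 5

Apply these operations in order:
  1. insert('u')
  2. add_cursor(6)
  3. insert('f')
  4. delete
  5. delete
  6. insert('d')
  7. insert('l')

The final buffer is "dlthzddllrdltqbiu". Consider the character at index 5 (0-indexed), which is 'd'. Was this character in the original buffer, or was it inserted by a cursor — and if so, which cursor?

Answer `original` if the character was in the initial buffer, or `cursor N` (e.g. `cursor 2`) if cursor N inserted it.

After op 1 (insert('u')): buffer="uthzmurutqbiu" (len 13), cursors c1@1 c2@6 c3@8, authorship 1....2.3.....
After op 2 (add_cursor(6)): buffer="uthzmurutqbiu" (len 13), cursors c1@1 c2@6 c4@6 c3@8, authorship 1....2.3.....
After op 3 (insert('f')): buffer="ufthzmuffruftqbiu" (len 17), cursors c1@2 c2@9 c4@9 c3@12, authorship 11....224.33.....
After op 4 (delete): buffer="uthzmurutqbiu" (len 13), cursors c1@1 c2@6 c4@6 c3@8, authorship 1....2.3.....
After op 5 (delete): buffer="thzrtqbiu" (len 9), cursors c1@0 c2@3 c4@3 c3@4, authorship .........
After op 6 (insert('d')): buffer="dthzddrdtqbiu" (len 13), cursors c1@1 c2@6 c4@6 c3@8, authorship 1...24.3.....
After op 7 (insert('l')): buffer="dlthzddllrdltqbiu" (len 17), cursors c1@2 c2@9 c4@9 c3@12, authorship 11...2424.33.....
Authorship (.=original, N=cursor N): 1 1 . . . 2 4 2 4 . 3 3 . . . . .
Index 5: author = 2

Answer: cursor 2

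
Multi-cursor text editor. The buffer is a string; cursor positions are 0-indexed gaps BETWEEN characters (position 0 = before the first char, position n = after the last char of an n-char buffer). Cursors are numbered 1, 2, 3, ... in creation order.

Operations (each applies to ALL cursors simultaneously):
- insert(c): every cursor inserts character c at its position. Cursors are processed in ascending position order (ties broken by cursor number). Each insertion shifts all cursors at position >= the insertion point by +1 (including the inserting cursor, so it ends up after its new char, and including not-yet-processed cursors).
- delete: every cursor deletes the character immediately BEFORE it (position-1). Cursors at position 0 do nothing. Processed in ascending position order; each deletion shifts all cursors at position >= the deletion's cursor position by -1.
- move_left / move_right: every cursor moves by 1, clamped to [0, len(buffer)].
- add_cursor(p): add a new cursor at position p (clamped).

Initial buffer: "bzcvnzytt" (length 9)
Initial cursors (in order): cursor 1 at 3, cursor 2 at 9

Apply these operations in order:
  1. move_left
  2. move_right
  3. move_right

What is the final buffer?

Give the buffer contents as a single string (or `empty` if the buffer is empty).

After op 1 (move_left): buffer="bzcvnzytt" (len 9), cursors c1@2 c2@8, authorship .........
After op 2 (move_right): buffer="bzcvnzytt" (len 9), cursors c1@3 c2@9, authorship .........
After op 3 (move_right): buffer="bzcvnzytt" (len 9), cursors c1@4 c2@9, authorship .........

Answer: bzcvnzytt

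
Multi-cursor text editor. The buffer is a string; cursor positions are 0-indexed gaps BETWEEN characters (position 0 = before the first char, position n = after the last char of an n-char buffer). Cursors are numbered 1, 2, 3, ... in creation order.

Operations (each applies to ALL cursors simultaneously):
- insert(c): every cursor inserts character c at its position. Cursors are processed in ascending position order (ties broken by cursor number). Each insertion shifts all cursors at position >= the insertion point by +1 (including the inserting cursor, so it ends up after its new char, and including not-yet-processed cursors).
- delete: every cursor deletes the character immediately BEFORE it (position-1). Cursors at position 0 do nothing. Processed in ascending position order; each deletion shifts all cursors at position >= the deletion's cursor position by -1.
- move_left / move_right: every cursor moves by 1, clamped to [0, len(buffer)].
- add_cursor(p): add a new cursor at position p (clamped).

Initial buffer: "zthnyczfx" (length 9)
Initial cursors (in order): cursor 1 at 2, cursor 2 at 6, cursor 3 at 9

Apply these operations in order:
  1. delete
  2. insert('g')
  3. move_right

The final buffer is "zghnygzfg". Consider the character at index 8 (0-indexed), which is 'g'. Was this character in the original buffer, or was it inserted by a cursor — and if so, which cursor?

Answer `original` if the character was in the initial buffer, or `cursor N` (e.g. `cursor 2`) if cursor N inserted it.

Answer: cursor 3

Derivation:
After op 1 (delete): buffer="zhnyzf" (len 6), cursors c1@1 c2@4 c3@6, authorship ......
After op 2 (insert('g')): buffer="zghnygzfg" (len 9), cursors c1@2 c2@6 c3@9, authorship .1...2..3
After op 3 (move_right): buffer="zghnygzfg" (len 9), cursors c1@3 c2@7 c3@9, authorship .1...2..3
Authorship (.=original, N=cursor N): . 1 . . . 2 . . 3
Index 8: author = 3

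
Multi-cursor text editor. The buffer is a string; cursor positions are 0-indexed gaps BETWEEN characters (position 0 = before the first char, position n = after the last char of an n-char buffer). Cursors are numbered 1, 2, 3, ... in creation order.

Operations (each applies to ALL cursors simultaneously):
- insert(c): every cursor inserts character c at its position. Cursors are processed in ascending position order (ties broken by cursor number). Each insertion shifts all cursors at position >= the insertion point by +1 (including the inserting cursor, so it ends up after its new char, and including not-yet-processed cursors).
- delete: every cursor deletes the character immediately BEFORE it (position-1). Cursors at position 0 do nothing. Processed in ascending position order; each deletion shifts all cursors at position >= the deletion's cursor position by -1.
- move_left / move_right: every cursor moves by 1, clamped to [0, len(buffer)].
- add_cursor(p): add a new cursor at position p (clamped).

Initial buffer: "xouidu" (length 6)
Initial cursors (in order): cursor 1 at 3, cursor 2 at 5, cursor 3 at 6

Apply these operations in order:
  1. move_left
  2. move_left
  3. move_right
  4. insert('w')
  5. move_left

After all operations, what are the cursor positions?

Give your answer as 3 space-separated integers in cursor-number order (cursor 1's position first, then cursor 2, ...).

After op 1 (move_left): buffer="xouidu" (len 6), cursors c1@2 c2@4 c3@5, authorship ......
After op 2 (move_left): buffer="xouidu" (len 6), cursors c1@1 c2@3 c3@4, authorship ......
After op 3 (move_right): buffer="xouidu" (len 6), cursors c1@2 c2@4 c3@5, authorship ......
After op 4 (insert('w')): buffer="xowuiwdwu" (len 9), cursors c1@3 c2@6 c3@8, authorship ..1..2.3.
After op 5 (move_left): buffer="xowuiwdwu" (len 9), cursors c1@2 c2@5 c3@7, authorship ..1..2.3.

Answer: 2 5 7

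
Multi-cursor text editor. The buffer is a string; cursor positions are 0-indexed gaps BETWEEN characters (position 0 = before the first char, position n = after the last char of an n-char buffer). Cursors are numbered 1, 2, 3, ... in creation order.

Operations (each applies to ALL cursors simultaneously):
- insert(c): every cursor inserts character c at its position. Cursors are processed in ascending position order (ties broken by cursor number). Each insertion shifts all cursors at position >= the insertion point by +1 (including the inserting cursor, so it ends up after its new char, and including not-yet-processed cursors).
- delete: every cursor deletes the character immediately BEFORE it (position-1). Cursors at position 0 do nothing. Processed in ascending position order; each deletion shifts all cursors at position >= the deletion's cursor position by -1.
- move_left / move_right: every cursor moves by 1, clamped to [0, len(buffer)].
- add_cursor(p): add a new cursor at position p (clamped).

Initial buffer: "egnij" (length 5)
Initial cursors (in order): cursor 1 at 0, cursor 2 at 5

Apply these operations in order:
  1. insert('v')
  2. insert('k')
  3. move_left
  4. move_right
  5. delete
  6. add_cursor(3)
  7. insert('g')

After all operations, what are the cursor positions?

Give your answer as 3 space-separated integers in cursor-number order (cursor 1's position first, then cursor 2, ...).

Answer: 2 10 5

Derivation:
After op 1 (insert('v')): buffer="vegnijv" (len 7), cursors c1@1 c2@7, authorship 1.....2
After op 2 (insert('k')): buffer="vkegnijvk" (len 9), cursors c1@2 c2@9, authorship 11.....22
After op 3 (move_left): buffer="vkegnijvk" (len 9), cursors c1@1 c2@8, authorship 11.....22
After op 4 (move_right): buffer="vkegnijvk" (len 9), cursors c1@2 c2@9, authorship 11.....22
After op 5 (delete): buffer="vegnijv" (len 7), cursors c1@1 c2@7, authorship 1.....2
After op 6 (add_cursor(3)): buffer="vegnijv" (len 7), cursors c1@1 c3@3 c2@7, authorship 1.....2
After op 7 (insert('g')): buffer="vgeggnijvg" (len 10), cursors c1@2 c3@5 c2@10, authorship 11..3...22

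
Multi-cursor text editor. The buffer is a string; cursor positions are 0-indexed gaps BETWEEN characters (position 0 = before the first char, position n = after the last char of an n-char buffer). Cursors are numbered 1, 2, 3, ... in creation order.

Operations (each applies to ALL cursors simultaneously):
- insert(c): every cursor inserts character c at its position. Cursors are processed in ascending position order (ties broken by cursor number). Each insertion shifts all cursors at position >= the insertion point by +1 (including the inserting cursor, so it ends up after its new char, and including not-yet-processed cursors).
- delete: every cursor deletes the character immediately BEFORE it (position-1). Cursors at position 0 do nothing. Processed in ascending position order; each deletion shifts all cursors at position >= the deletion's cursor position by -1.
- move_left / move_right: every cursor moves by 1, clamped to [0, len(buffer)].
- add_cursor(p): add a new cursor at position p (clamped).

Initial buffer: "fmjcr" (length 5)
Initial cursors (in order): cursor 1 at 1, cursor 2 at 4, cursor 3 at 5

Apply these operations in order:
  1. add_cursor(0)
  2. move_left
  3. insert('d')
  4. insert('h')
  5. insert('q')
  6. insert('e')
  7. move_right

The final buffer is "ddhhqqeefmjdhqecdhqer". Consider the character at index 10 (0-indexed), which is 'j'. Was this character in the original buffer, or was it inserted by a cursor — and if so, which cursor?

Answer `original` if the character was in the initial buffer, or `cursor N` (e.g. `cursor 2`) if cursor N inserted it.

After op 1 (add_cursor(0)): buffer="fmjcr" (len 5), cursors c4@0 c1@1 c2@4 c3@5, authorship .....
After op 2 (move_left): buffer="fmjcr" (len 5), cursors c1@0 c4@0 c2@3 c3@4, authorship .....
After op 3 (insert('d')): buffer="ddfmjdcdr" (len 9), cursors c1@2 c4@2 c2@6 c3@8, authorship 14...2.3.
After op 4 (insert('h')): buffer="ddhhfmjdhcdhr" (len 13), cursors c1@4 c4@4 c2@9 c3@12, authorship 1414...22.33.
After op 5 (insert('q')): buffer="ddhhqqfmjdhqcdhqr" (len 17), cursors c1@6 c4@6 c2@12 c3@16, authorship 141414...222.333.
After op 6 (insert('e')): buffer="ddhhqqeefmjdhqecdhqer" (len 21), cursors c1@8 c4@8 c2@15 c3@20, authorship 14141414...2222.3333.
After op 7 (move_right): buffer="ddhhqqeefmjdhqecdhqer" (len 21), cursors c1@9 c4@9 c2@16 c3@21, authorship 14141414...2222.3333.
Authorship (.=original, N=cursor N): 1 4 1 4 1 4 1 4 . . . 2 2 2 2 . 3 3 3 3 .
Index 10: author = original

Answer: original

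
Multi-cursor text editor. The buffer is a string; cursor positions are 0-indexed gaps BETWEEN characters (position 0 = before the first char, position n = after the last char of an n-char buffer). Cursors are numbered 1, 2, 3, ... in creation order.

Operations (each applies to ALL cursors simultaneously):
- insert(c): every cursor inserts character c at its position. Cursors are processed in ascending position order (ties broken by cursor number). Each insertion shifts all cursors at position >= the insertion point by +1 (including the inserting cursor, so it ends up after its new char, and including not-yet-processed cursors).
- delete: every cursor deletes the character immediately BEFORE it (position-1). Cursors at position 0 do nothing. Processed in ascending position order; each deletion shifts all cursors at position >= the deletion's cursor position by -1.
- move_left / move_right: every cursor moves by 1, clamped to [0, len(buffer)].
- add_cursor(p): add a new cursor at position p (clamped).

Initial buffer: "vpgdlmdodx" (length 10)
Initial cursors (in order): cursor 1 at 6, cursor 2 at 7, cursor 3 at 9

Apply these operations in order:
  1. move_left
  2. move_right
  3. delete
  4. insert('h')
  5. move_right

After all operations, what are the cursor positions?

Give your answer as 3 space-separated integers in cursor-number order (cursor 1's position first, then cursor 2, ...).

Answer: 8 8 10

Derivation:
After op 1 (move_left): buffer="vpgdlmdodx" (len 10), cursors c1@5 c2@6 c3@8, authorship ..........
After op 2 (move_right): buffer="vpgdlmdodx" (len 10), cursors c1@6 c2@7 c3@9, authorship ..........
After op 3 (delete): buffer="vpgdlox" (len 7), cursors c1@5 c2@5 c3@6, authorship .......
After op 4 (insert('h')): buffer="vpgdlhhohx" (len 10), cursors c1@7 c2@7 c3@9, authorship .....12.3.
After op 5 (move_right): buffer="vpgdlhhohx" (len 10), cursors c1@8 c2@8 c3@10, authorship .....12.3.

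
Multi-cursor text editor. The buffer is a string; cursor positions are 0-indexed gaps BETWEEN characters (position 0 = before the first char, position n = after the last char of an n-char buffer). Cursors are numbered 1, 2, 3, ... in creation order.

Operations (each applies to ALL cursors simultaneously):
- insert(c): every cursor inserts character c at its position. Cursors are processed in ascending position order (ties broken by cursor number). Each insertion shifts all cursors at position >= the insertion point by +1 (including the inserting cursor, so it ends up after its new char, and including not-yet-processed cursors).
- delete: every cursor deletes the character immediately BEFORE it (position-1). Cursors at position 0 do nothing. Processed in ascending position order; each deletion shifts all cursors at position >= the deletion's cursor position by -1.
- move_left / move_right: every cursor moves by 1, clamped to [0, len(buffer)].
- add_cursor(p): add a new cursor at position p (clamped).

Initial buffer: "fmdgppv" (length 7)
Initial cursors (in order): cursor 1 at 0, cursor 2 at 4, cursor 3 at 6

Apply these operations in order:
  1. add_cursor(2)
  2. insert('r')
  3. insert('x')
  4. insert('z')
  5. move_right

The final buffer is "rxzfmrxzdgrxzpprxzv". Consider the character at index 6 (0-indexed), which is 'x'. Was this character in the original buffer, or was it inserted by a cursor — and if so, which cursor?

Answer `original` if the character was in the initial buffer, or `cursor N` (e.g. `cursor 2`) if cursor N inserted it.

After op 1 (add_cursor(2)): buffer="fmdgppv" (len 7), cursors c1@0 c4@2 c2@4 c3@6, authorship .......
After op 2 (insert('r')): buffer="rfmrdgrpprv" (len 11), cursors c1@1 c4@4 c2@7 c3@10, authorship 1..4..2..3.
After op 3 (insert('x')): buffer="rxfmrxdgrxpprxv" (len 15), cursors c1@2 c4@6 c2@10 c3@14, authorship 11..44..22..33.
After op 4 (insert('z')): buffer="rxzfmrxzdgrxzpprxzv" (len 19), cursors c1@3 c4@8 c2@13 c3@18, authorship 111..444..222..333.
After op 5 (move_right): buffer="rxzfmrxzdgrxzpprxzv" (len 19), cursors c1@4 c4@9 c2@14 c3@19, authorship 111..444..222..333.
Authorship (.=original, N=cursor N): 1 1 1 . . 4 4 4 . . 2 2 2 . . 3 3 3 .
Index 6: author = 4

Answer: cursor 4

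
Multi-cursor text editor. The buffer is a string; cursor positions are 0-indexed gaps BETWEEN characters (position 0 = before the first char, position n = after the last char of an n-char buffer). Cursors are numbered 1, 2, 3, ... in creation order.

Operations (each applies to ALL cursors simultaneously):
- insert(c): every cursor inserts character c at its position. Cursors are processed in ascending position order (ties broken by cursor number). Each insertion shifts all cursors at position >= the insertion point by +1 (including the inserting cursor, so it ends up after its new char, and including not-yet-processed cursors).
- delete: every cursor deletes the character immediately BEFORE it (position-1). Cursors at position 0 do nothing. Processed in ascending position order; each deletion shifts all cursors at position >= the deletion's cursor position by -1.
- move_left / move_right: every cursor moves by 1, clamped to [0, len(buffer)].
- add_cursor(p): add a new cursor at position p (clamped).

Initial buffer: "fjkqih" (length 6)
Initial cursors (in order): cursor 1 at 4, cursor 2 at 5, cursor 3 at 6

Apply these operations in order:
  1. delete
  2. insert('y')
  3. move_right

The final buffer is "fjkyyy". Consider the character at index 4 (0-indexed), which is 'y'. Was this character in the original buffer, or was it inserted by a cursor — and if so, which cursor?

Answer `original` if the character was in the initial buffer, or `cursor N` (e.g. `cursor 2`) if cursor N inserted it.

After op 1 (delete): buffer="fjk" (len 3), cursors c1@3 c2@3 c3@3, authorship ...
After op 2 (insert('y')): buffer="fjkyyy" (len 6), cursors c1@6 c2@6 c3@6, authorship ...123
After op 3 (move_right): buffer="fjkyyy" (len 6), cursors c1@6 c2@6 c3@6, authorship ...123
Authorship (.=original, N=cursor N): . . . 1 2 3
Index 4: author = 2

Answer: cursor 2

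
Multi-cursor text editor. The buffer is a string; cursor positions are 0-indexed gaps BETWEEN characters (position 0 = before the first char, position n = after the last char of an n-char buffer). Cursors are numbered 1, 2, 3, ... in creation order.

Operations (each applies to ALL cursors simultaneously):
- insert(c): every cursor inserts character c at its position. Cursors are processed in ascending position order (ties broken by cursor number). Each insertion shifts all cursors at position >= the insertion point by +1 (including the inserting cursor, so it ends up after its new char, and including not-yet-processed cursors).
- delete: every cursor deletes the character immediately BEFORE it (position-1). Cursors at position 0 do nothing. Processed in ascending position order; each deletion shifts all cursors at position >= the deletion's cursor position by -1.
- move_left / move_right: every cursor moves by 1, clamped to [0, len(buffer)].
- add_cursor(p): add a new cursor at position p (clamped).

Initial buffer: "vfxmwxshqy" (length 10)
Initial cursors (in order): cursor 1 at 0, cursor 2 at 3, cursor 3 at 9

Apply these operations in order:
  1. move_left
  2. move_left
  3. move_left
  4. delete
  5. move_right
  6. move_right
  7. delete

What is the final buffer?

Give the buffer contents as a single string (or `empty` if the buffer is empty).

Answer: xmwsqy

Derivation:
After op 1 (move_left): buffer="vfxmwxshqy" (len 10), cursors c1@0 c2@2 c3@8, authorship ..........
After op 2 (move_left): buffer="vfxmwxshqy" (len 10), cursors c1@0 c2@1 c3@7, authorship ..........
After op 3 (move_left): buffer="vfxmwxshqy" (len 10), cursors c1@0 c2@0 c3@6, authorship ..........
After op 4 (delete): buffer="vfxmwshqy" (len 9), cursors c1@0 c2@0 c3@5, authorship .........
After op 5 (move_right): buffer="vfxmwshqy" (len 9), cursors c1@1 c2@1 c3@6, authorship .........
After op 6 (move_right): buffer="vfxmwshqy" (len 9), cursors c1@2 c2@2 c3@7, authorship .........
After op 7 (delete): buffer="xmwsqy" (len 6), cursors c1@0 c2@0 c3@4, authorship ......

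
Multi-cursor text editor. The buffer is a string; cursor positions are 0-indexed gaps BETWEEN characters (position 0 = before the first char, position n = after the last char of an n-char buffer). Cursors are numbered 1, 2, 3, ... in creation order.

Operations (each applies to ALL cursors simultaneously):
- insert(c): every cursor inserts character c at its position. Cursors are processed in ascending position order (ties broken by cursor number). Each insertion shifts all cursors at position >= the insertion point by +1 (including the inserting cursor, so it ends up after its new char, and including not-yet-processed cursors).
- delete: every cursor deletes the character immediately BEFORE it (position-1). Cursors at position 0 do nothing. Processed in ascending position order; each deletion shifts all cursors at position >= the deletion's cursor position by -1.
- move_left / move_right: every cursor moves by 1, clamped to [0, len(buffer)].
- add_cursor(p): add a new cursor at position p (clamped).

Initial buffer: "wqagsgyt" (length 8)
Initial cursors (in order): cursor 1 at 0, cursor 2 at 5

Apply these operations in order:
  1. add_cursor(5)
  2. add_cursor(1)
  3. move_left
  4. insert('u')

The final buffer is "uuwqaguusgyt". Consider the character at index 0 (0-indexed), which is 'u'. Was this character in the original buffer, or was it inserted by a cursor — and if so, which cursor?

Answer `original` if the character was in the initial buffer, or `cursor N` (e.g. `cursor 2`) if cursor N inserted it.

Answer: cursor 1

Derivation:
After op 1 (add_cursor(5)): buffer="wqagsgyt" (len 8), cursors c1@0 c2@5 c3@5, authorship ........
After op 2 (add_cursor(1)): buffer="wqagsgyt" (len 8), cursors c1@0 c4@1 c2@5 c3@5, authorship ........
After op 3 (move_left): buffer="wqagsgyt" (len 8), cursors c1@0 c4@0 c2@4 c3@4, authorship ........
After op 4 (insert('u')): buffer="uuwqaguusgyt" (len 12), cursors c1@2 c4@2 c2@8 c3@8, authorship 14....23....
Authorship (.=original, N=cursor N): 1 4 . . . . 2 3 . . . .
Index 0: author = 1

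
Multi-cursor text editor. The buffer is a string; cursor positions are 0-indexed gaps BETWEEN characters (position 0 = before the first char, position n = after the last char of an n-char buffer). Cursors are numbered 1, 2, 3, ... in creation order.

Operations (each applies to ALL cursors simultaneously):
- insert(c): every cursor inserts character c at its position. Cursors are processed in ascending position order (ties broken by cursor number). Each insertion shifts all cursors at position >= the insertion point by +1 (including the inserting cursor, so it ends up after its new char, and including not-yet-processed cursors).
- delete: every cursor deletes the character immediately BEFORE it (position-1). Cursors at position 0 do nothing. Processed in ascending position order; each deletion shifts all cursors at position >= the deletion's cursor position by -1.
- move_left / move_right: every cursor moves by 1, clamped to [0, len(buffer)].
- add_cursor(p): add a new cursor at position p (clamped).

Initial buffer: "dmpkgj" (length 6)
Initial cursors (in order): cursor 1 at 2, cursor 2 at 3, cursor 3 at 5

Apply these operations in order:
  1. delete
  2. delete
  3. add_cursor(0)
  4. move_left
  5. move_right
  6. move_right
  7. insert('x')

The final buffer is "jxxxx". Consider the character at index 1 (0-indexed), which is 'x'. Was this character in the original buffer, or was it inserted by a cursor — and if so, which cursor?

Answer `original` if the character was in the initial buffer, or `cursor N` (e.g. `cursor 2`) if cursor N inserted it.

Answer: cursor 1

Derivation:
After op 1 (delete): buffer="dkj" (len 3), cursors c1@1 c2@1 c3@2, authorship ...
After op 2 (delete): buffer="j" (len 1), cursors c1@0 c2@0 c3@0, authorship .
After op 3 (add_cursor(0)): buffer="j" (len 1), cursors c1@0 c2@0 c3@0 c4@0, authorship .
After op 4 (move_left): buffer="j" (len 1), cursors c1@0 c2@0 c3@0 c4@0, authorship .
After op 5 (move_right): buffer="j" (len 1), cursors c1@1 c2@1 c3@1 c4@1, authorship .
After op 6 (move_right): buffer="j" (len 1), cursors c1@1 c2@1 c3@1 c4@1, authorship .
After op 7 (insert('x')): buffer="jxxxx" (len 5), cursors c1@5 c2@5 c3@5 c4@5, authorship .1234
Authorship (.=original, N=cursor N): . 1 2 3 4
Index 1: author = 1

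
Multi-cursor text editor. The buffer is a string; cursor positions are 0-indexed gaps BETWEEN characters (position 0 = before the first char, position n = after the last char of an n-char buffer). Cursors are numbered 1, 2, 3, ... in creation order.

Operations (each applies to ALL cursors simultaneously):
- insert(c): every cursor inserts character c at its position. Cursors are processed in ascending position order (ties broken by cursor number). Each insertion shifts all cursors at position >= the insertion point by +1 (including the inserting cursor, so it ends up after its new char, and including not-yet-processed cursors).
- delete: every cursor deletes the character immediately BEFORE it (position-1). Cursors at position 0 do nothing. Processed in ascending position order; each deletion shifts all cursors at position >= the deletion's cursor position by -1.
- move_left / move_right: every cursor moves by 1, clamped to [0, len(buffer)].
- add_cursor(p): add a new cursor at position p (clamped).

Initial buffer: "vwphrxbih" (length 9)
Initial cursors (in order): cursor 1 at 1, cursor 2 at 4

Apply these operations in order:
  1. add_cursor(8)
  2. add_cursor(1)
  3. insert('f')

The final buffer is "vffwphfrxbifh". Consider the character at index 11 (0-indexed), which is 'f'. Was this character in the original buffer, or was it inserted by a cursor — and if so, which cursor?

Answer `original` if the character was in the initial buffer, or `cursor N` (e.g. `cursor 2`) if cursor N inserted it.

Answer: cursor 3

Derivation:
After op 1 (add_cursor(8)): buffer="vwphrxbih" (len 9), cursors c1@1 c2@4 c3@8, authorship .........
After op 2 (add_cursor(1)): buffer="vwphrxbih" (len 9), cursors c1@1 c4@1 c2@4 c3@8, authorship .........
After op 3 (insert('f')): buffer="vffwphfrxbifh" (len 13), cursors c1@3 c4@3 c2@7 c3@12, authorship .14...2....3.
Authorship (.=original, N=cursor N): . 1 4 . . . 2 . . . . 3 .
Index 11: author = 3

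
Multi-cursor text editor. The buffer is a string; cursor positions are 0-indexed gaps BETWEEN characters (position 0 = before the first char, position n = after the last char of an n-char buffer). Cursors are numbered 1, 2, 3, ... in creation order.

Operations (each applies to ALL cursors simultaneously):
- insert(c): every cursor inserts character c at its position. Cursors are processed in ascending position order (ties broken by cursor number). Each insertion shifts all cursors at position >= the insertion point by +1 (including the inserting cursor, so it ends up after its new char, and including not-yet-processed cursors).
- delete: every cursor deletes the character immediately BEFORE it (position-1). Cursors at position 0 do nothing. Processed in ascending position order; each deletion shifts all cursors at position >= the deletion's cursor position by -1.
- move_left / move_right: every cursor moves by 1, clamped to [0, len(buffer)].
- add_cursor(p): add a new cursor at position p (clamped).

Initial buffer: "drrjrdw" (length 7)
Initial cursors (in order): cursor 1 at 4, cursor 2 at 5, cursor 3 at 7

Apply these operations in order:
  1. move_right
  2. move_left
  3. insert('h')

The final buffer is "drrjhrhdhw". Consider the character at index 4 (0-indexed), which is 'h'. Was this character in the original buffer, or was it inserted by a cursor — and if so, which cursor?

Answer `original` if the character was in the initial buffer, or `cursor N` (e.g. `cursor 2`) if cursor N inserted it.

Answer: cursor 1

Derivation:
After op 1 (move_right): buffer="drrjrdw" (len 7), cursors c1@5 c2@6 c3@7, authorship .......
After op 2 (move_left): buffer="drrjrdw" (len 7), cursors c1@4 c2@5 c3@6, authorship .......
After op 3 (insert('h')): buffer="drrjhrhdhw" (len 10), cursors c1@5 c2@7 c3@9, authorship ....1.2.3.
Authorship (.=original, N=cursor N): . . . . 1 . 2 . 3 .
Index 4: author = 1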